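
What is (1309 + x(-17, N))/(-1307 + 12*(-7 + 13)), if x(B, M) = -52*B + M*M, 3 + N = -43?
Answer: -4309/1235 ≈ -3.4891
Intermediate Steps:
N = -46 (N = -3 - 43 = -46)
x(B, M) = M² - 52*B (x(B, M) = -52*B + M² = M² - 52*B)
(1309 + x(-17, N))/(-1307 + 12*(-7 + 13)) = (1309 + ((-46)² - 52*(-17)))/(-1307 + 12*(-7 + 13)) = (1309 + (2116 + 884))/(-1307 + 12*6) = (1309 + 3000)/(-1307 + 72) = 4309/(-1235) = 4309*(-1/1235) = -4309/1235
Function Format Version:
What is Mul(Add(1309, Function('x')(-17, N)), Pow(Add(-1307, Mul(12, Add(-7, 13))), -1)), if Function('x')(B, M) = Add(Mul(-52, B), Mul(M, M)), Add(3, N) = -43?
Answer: Rational(-4309, 1235) ≈ -3.4891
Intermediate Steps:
N = -46 (N = Add(-3, -43) = -46)
Function('x')(B, M) = Add(Pow(M, 2), Mul(-52, B)) (Function('x')(B, M) = Add(Mul(-52, B), Pow(M, 2)) = Add(Pow(M, 2), Mul(-52, B)))
Mul(Add(1309, Function('x')(-17, N)), Pow(Add(-1307, Mul(12, Add(-7, 13))), -1)) = Mul(Add(1309, Add(Pow(-46, 2), Mul(-52, -17))), Pow(Add(-1307, Mul(12, Add(-7, 13))), -1)) = Mul(Add(1309, Add(2116, 884)), Pow(Add(-1307, Mul(12, 6)), -1)) = Mul(Add(1309, 3000), Pow(Add(-1307, 72), -1)) = Mul(4309, Pow(-1235, -1)) = Mul(4309, Rational(-1, 1235)) = Rational(-4309, 1235)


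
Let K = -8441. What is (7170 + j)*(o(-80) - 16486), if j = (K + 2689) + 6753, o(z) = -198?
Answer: -136324964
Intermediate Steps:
j = 1001 (j = (-8441 + 2689) + 6753 = -5752 + 6753 = 1001)
(7170 + j)*(o(-80) - 16486) = (7170 + 1001)*(-198 - 16486) = 8171*(-16684) = -136324964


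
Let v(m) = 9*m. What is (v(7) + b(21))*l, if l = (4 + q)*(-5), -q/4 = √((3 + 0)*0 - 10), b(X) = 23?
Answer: -1720 + 1720*I*√10 ≈ -1720.0 + 5439.1*I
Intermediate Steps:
q = -4*I*√10 (q = -4*√((3 + 0)*0 - 10) = -4*√(3*0 - 10) = -4*√(0 - 10) = -4*I*√10 ≈ -12.649*I)
l = -20 + 20*I*√10 (l = (4 - 4*I*√10)*(-5) = -20 + 20*I*√10 ≈ -20.0 + 63.246*I)
(v(7) + b(21))*l = (9*7 + 23)*(-20 + 20*I*√10) = (63 + 23)*(-20 + 20*I*√10) = 86*(-20 + 20*I*√10) = -1720 + 1720*I*√10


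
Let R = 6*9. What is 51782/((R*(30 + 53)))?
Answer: 25891/2241 ≈ 11.553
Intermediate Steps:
R = 54
51782/((R*(30 + 53))) = 51782/((54*(30 + 53))) = 51782/((54*83)) = 51782/4482 = 51782*(1/4482) = 25891/2241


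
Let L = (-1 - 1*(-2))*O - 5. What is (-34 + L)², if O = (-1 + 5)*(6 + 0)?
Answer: 225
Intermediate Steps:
O = 24 (O = 4*6 = 24)
L = 19 (L = (-1 - 1*(-2))*24 - 5 = (-1 + 2)*24 - 5 = 1*24 - 5 = 24 - 5 = 19)
(-34 + L)² = (-34 + 19)² = (-15)² = 225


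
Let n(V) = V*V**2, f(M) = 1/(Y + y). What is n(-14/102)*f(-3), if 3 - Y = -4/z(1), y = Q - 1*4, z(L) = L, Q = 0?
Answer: -343/397953 ≈ -0.00086191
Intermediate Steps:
y = -4 (y = 0 - 1*4 = 0 - 4 = -4)
Y = 7 (Y = 3 - (-4)/1 = 3 - (-4) = 3 - 1*(-4) = 3 + 4 = 7)
f(M) = 1/3 (f(M) = 1/(7 - 4) = 1/3)
n(V) = V**3
n(-14/102)*f(-3) = (-14/102)**3*(1/3) = (-14*1/102)**3*(1/3) = (-7/51)**3*(1/3) = -343/132651*1/3 = -343/397953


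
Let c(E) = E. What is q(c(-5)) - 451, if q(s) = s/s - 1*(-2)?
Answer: -448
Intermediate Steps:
q(s) = 3 (q(s) = 1 + 2 = 3)
q(c(-5)) - 451 = 3 - 451 = -448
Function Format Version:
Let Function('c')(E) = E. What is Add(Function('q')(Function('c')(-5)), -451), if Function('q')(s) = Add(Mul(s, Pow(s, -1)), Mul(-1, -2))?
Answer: -448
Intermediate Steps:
Function('q')(s) = 3 (Function('q')(s) = Add(1, 2) = 3)
Add(Function('q')(Function('c')(-5)), -451) = Add(3, -451) = -448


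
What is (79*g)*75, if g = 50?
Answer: 296250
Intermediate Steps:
(79*g)*75 = (79*50)*75 = 3950*75 = 296250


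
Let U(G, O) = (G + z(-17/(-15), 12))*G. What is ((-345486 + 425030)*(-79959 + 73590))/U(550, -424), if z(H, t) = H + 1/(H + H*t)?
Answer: -3816889011/2284040 ≈ -1671.1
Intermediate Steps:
U(G, O) = G*(3982/3315 + G) (U(G, O) = (G + (1 + (-17/(-15))² + 12*(-17/(-15))²)/(((-17/(-15)))*(1 + 12)))*G = (G + (1 + (-17*(-1/15))² + 12*(-17*(-1/15))²)/(-17*(-1/15)*13))*G = (G + (1/13)*(1 + (17/15)² + 12*(17/15)²)/(17/15))*G = (G + (15/17)*(1/13)*(1 + 289/225 + 12*(289/225)))*G = (G + (15/17)*(1/13)*(1 + 289/225 + 1156/75))*G = (G + (15/17)*(1/13)*(3982/225))*G = (G + 3982/3315)*G = (3982/3315 + G)*G = G*(3982/3315 + G))
((-345486 + 425030)*(-79959 + 73590))/U(550, -424) = ((-345486 + 425030)*(-79959 + 73590))/(((1/3315)*550*(3982 + 3315*550))) = (79544*(-6369))/(((1/3315)*550*(3982 + 1823250))) = -506615736/((1/3315)*550*1827232) = -506615736/200995520/663 = -506615736*663/200995520 = -3816889011/2284040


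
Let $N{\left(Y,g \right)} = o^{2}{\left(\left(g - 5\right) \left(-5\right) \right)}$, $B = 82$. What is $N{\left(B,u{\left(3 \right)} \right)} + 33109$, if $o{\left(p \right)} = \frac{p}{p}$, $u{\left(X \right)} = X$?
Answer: $33110$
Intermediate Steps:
$o{\left(p \right)} = 1$
$N{\left(Y,g \right)} = 1$ ($N{\left(Y,g \right)} = 1^{2} = 1$)
$N{\left(B,u{\left(3 \right)} \right)} + 33109 = 1 + 33109 = 33110$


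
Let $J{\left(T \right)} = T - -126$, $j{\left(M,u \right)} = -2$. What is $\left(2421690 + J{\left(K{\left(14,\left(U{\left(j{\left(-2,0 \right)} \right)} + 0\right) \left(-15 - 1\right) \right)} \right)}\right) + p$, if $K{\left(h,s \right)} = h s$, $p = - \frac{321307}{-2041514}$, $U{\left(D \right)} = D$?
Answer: $\frac{4945086189003}{2041514} \approx 2.4223 \cdot 10^{6}$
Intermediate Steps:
$p = \frac{321307}{2041514}$ ($p = \left(-321307\right) \left(- \frac{1}{2041514}\right) = \frac{321307}{2041514} \approx 0.15739$)
$J{\left(T \right)} = 126 + T$ ($J{\left(T \right)} = T + 126 = 126 + T$)
$\left(2421690 + J{\left(K{\left(14,\left(U{\left(j{\left(-2,0 \right)} \right)} + 0\right) \left(-15 - 1\right) \right)} \right)}\right) + p = \left(2421690 + \left(126 + 14 \left(-2 + 0\right) \left(-15 - 1\right)\right)\right) + \frac{321307}{2041514} = \left(2421690 + \left(126 + 14 \left(\left(-2\right) \left(-16\right)\right)\right)\right) + \frac{321307}{2041514} = \left(2421690 + \left(126 + 14 \cdot 32\right)\right) + \frac{321307}{2041514} = \left(2421690 + \left(126 + 448\right)\right) + \frac{321307}{2041514} = \left(2421690 + 574\right) + \frac{321307}{2041514} = 2422264 + \frac{321307}{2041514} = \frac{4945086189003}{2041514}$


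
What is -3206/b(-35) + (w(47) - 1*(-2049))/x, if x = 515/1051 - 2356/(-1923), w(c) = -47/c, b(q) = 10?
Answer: 15138986417/17332505 ≈ 873.44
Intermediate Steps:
x = 3466501/2021073 (x = 515*(1/1051) - 2356*(-1/1923) = 515/1051 + 2356/1923 = 3466501/2021073 ≈ 1.7152)
-3206/b(-35) + (w(47) - 1*(-2049))/x = -3206/10 + (-47/47 - 1*(-2049))/(3466501/2021073) = -3206*1/10 + (-47*1/47 + 2049)*(2021073/3466501) = -1603/5 + (-1 + 2049)*(2021073/3466501) = -1603/5 + 2048*(2021073/3466501) = -1603/5 + 4139157504/3466501 = 15138986417/17332505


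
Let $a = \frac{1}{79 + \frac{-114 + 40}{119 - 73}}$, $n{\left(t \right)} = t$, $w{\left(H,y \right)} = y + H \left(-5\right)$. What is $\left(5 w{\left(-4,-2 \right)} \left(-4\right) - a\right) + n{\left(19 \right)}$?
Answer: $- \frac{607003}{1780} \approx -341.01$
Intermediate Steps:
$w{\left(H,y \right)} = y - 5 H$
$a = \frac{23}{1780}$ ($a = \frac{1}{79 - \frac{74}{46}} = \frac{1}{79 - \frac{37}{23}} = \frac{1}{\frac{1780}{23}} = \frac{23}{1780} \approx 0.012921$)
$\left(5 w{\left(-4,-2 \right)} \left(-4\right) - a\right) + n{\left(19 \right)} = \left(5 \left(-2 - -20\right) \left(-4\right) - \frac{23}{1780}\right) + 19 = \left(5 \left(-2 + 20\right) \left(-4\right) - \frac{23}{1780}\right) + 19 = \left(5 \cdot 18 \left(-4\right) - \frac{23}{1780}\right) + 19 = \left(90 \left(-4\right) - \frac{23}{1780}\right) + 19 = \left(-360 - \frac{23}{1780}\right) + 19 = - \frac{640823}{1780} + 19 = - \frac{607003}{1780}$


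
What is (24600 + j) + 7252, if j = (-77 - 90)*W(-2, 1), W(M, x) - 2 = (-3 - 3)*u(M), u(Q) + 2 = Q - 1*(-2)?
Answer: 29514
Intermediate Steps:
u(Q) = Q (u(Q) = -2 + (Q - 1*(-2)) = -2 + (Q + 2) = -2 + (2 + Q) = Q)
W(M, x) = 2 - 6*M (W(M, x) = 2 + (-3 - 3)*M = 2 - 6*M)
j = -2338 (j = (-77 - 90)*(2 - 6*(-2)) = -167*(2 + 12) = -167*14 = -2338)
(24600 + j) + 7252 = (24600 - 2338) + 7252 = 22262 + 7252 = 29514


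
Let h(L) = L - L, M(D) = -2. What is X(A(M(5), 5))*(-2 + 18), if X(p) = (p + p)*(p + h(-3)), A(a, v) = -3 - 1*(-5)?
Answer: 128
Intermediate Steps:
A(a, v) = 2 (A(a, v) = -3 + 5 = 2)
h(L) = 0
X(p) = 2*p² (X(p) = (p + p)*(p + 0) = (2*p)*p = 2*p²)
X(A(M(5), 5))*(-2 + 18) = (2*2²)*(-2 + 18) = (2*4)*16 = 8*16 = 128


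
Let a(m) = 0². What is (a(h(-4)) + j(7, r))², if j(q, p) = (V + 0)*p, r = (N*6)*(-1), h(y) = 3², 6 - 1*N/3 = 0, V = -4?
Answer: 186624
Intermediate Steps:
N = 18 (N = 18 - 3*0 = 18 + 0 = 18)
h(y) = 9
r = -108 (r = (18*6)*(-1) = 108*(-1) = -108)
j(q, p) = -4*p (j(q, p) = (-4 + 0)*p = -4*p)
a(m) = 0
(a(h(-4)) + j(7, r))² = (0 - 4*(-108))² = (0 + 432)² = 432² = 186624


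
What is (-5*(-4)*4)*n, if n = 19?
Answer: 1520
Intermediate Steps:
(-5*(-4)*4)*n = (-5*(-4)*4)*19 = (20*4)*19 = 80*19 = 1520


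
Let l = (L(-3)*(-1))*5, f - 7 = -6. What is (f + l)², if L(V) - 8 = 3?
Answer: 2916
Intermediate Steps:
f = 1 (f = 7 - 6 = 1)
L(V) = 11 (L(V) = 8 + 3 = 11)
l = -55 (l = (11*(-1))*5 = -11*5 = -55)
(f + l)² = (1 - 55)² = (-54)² = 2916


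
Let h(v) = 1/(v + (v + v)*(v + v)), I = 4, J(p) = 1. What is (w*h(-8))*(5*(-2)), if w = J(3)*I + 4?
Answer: -10/31 ≈ -0.32258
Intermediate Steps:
h(v) = 1/(v + 4*v²) (h(v) = 1/(v + (2*v)*(2*v)) = 1/(v + 4*v²))
w = 8 (w = 1*4 + 4 = 4 + 4 = 8)
(w*h(-8))*(5*(-2)) = (8*(1/((-8)*(1 + 4*(-8)))))*(5*(-2)) = (8*(-1/(8*(1 - 32))))*(-10) = (8*(-⅛/(-31)))*(-10) = (8*(-⅛*(-1/31)))*(-10) = (8*(1/248))*(-10) = (1/31)*(-10) = -10/31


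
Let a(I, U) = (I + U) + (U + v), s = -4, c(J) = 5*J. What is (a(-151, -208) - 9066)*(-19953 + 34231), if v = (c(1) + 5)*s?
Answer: -138111094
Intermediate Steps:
v = -40 (v = (5*1 + 5)*(-4) = (5 + 5)*(-4) = 10*(-4) = -40)
a(I, U) = -40 + I + 2*U (a(I, U) = (I + U) + (U - 40) = (I + U) + (-40 + U) = -40 + I + 2*U)
(a(-151, -208) - 9066)*(-19953 + 34231) = ((-40 - 151 + 2*(-208)) - 9066)*(-19953 + 34231) = ((-40 - 151 - 416) - 9066)*14278 = (-607 - 9066)*14278 = -9673*14278 = -138111094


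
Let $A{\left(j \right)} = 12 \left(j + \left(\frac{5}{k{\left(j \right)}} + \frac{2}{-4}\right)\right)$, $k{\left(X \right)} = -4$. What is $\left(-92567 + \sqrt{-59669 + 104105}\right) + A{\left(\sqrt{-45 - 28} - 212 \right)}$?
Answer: $-95132 + 46 \sqrt{21} + 12 i \sqrt{73} \approx -94921.0 + 102.53 i$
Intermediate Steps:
$A{\left(j \right)} = -21 + 12 j$ ($A{\left(j \right)} = 12 \left(j + \left(\frac{5}{-4} + \frac{2}{-4}\right)\right) = 12 \left(j + \left(5 \left(- \frac{1}{4}\right) + 2 \left(- \frac{1}{4}\right)\right)\right) = 12 \left(j - \frac{7}{4}\right) = 12 \left(- \frac{7}{4} + j\right) = -21 + 12 j$)
$\left(-92567 + \sqrt{-59669 + 104105}\right) + A{\left(\sqrt{-45 - 28} - 212 \right)} = \left(-92567 + \sqrt{-59669 + 104105}\right) - \left(21 - 12 \left(\sqrt{-45 - 28} - 212\right)\right) = \left(-92567 + \sqrt{44436}\right) - \left(21 - 12 \left(\sqrt{-73} - 212\right)\right) = \left(-92567 + 46 \sqrt{21}\right) - \left(21 - 12 \left(i \sqrt{73} - 212\right)\right) = \left(-92567 + 46 \sqrt{21}\right) - \left(21 - 12 \left(-212 + i \sqrt{73}\right)\right) = \left(-92567 + 46 \sqrt{21}\right) - \left(2565 - 12 i \sqrt{73}\right) = -95132 + 46 \sqrt{21} + 12 i \sqrt{73}$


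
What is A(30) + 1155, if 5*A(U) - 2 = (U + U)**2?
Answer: 9377/5 ≈ 1875.4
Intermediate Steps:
A(U) = 2/5 + 4*U**2/5 (A(U) = 2/5 + (U + U)**2/5 = 2/5 + (2*U)**2/5 = 2/5 + (4*U**2)/5 = 2/5 + 4*U**2/5)
A(30) + 1155 = (2/5 + (4/5)*30**2) + 1155 = (2/5 + (4/5)*900) + 1155 = (2/5 + 720) + 1155 = 3602/5 + 1155 = 9377/5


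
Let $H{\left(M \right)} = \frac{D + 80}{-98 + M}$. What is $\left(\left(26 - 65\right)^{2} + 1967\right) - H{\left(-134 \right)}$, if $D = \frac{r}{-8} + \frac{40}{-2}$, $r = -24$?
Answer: $\frac{809279}{232} \approx 3488.3$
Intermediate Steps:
$D = -17$ ($D = - \frac{24}{-8} + \frac{40}{-2} = \left(-24\right) \left(- \frac{1}{8}\right) + 40 \left(- \frac{1}{2}\right) = 3 - 20 = -17$)
$H{\left(M \right)} = \frac{63}{-98 + M}$ ($H{\left(M \right)} = \frac{-17 + 80}{-98 + M} = \frac{63}{-98 + M}$)
$\left(\left(26 - 65\right)^{2} + 1967\right) - H{\left(-134 \right)} = \left(\left(26 - 65\right)^{2} + 1967\right) - \frac{63}{-98 - 134} = \left(\left(-39\right)^{2} + 1967\right) - \frac{63}{-232} = \left(1521 + 1967\right) - 63 \left(- \frac{1}{232}\right) = 3488 - - \frac{63}{232} = 3488 + \frac{63}{232} = \frac{809279}{232}$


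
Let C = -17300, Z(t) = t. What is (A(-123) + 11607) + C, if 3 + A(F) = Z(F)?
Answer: -5819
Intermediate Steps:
A(F) = -3 + F
(A(-123) + 11607) + C = ((-3 - 123) + 11607) - 17300 = (-126 + 11607) - 17300 = 11481 - 17300 = -5819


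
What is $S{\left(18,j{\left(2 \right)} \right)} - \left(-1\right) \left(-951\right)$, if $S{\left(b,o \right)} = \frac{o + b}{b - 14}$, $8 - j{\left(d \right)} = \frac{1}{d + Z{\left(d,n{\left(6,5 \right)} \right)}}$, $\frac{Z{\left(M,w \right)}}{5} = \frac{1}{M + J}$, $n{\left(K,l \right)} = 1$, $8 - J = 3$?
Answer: $- \frac{71789}{76} \approx -944.59$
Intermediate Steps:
$J = 5$ ($J = 8 - 3 = 5$)
$Z{\left(M,w \right)} = \frac{5}{5 + M}$ ($Z{\left(M,w \right)} = \frac{5}{M + 5} = \frac{5}{5 + M}$)
$j{\left(d \right)} = 8 - \frac{1}{d + \frac{5}{5 + d}}$
$S{\left(b,o \right)} = \frac{b + o}{-14 + b}$
$S{\left(18,j{\left(2 \right)} \right)} - \left(-1\right) \left(-951\right) = \frac{18 + \frac{40 + \left(-1 + 8 \cdot 2\right) \left(5 + 2\right)}{5 + 2 \left(5 + 2\right)}}{-14 + 18} - \left(-1\right) \left(-951\right) = \frac{18 + \frac{40 + \left(-1 + 16\right) 7}{5 + 2 \cdot 7}}{4} - 951 = \frac{18 + \frac{40 + 15 \cdot 7}{5 + 14}}{4} - 951 = \frac{18 + \frac{40 + 105}{19}}{4} - 951 = \frac{18 + \frac{1}{19} \cdot 145}{4} - 951 = \frac{18 + \frac{145}{19}}{4} - 951 = \frac{1}{4} \cdot \frac{487}{19} - 951 = \frac{487}{76} - 951 = - \frac{71789}{76}$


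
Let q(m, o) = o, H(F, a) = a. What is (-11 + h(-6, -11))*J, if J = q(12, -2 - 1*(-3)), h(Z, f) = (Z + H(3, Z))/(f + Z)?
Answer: -175/17 ≈ -10.294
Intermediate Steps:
h(Z, f) = 2*Z/(Z + f) (h(Z, f) = (Z + Z)/(f + Z) = (2*Z)/(Z + f) = 2*Z/(Z + f))
J = 1 (J = -2 - 1*(-3) = -2 + 3 = 1)
(-11 + h(-6, -11))*J = (-11 + 2*(-6)/(-6 - 11))*1 = (-11 + 2*(-6)/(-17))*1 = (-11 + 2*(-6)*(-1/17))*1 = (-11 + 12/17)*1 = -175/17*1 = -175/17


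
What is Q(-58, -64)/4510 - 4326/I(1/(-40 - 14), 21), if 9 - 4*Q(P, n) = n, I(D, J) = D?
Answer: 4214216233/18040 ≈ 2.3360e+5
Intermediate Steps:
Q(P, n) = 9/4 - n/4
Q(-58, -64)/4510 - 4326/I(1/(-40 - 14), 21) = (9/4 - ¼*(-64))/4510 - 4326/(1/(-40 - 14)) = (9/4 + 16)*(1/4510) - 4326/(1/(-54)) = (73/4)*(1/4510) - 4326/(-1/54) = 73/18040 - 4326*(-54) = 73/18040 + 233604 = 4214216233/18040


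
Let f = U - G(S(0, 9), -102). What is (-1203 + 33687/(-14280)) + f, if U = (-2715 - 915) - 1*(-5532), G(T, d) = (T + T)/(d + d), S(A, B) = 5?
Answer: 9948733/14280 ≈ 696.69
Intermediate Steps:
G(T, d) = T/d (G(T, d) = (2*T)/((2*d)) = (2*T)*(1/(2*d)) = T/d)
U = 1902 (U = -3630 + 5532 = 1902)
f = 194009/102 (f = 1902 - 5/(-102) = 1902 - 5*(-1)/102 = 1902 - 1*(-5/102) = 1902 + 5/102 = 194009/102 ≈ 1902.0)
(-1203 + 33687/(-14280)) + f = (-1203 + 33687/(-14280)) + 194009/102 = (-1203 + 33687*(-1/14280)) + 194009/102 = (-1203 - 11229/4760) + 194009/102 = -5737509/4760 + 194009/102 = 9948733/14280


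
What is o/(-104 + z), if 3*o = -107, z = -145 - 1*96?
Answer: 107/1035 ≈ 0.10338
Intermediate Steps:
z = -241 (z = -145 - 96 = -241)
o = -107/3 (o = (⅓)*(-107) = -107/3 ≈ -35.667)
o/(-104 + z) = -107/3/(-104 - 241) = -107/3/(-345) = -1/345*(-107/3) = 107/1035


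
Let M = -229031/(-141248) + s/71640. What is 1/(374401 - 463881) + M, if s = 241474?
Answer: 14125365175217/2829527254080 ≈ 4.9921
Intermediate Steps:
M = 6314437549/1264875840 (M = -229031/(-141248) + 241474/71640 = -229031*(-1/141248) + 241474*(1/71640) = 229031/141248 + 120737/35820 = 6314437549/1264875840 ≈ 4.9921)
1/(374401 - 463881) + M = 1/(374401 - 463881) + 6314437549/1264875840 = 1/(-89480) + 6314437549/1264875840 = -1/89480 + 6314437549/1264875840 = 14125365175217/2829527254080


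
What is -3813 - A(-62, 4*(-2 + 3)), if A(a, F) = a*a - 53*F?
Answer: -7445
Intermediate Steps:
A(a, F) = a² - 53*F
-3813 - A(-62, 4*(-2 + 3)) = -3813 - ((-62)² - 212*(-2 + 3)) = -3813 - (3844 - 212) = -3813 - 1*3632 = -3813 - 3632 = -7445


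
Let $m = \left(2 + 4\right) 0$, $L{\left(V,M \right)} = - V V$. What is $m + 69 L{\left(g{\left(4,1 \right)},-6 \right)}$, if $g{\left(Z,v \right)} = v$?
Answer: $-69$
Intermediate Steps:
$L{\left(V,M \right)} = - V^{2}$
$m = 0$ ($m = 6 \cdot 0 = 0$)
$m + 69 L{\left(g{\left(4,1 \right)},-6 \right)} = 0 + 69 \left(- 1^{2}\right) = 0 + 69 \left(\left(-1\right) 1\right) = 0 + 69 \left(-1\right) = 0 - 69 = -69$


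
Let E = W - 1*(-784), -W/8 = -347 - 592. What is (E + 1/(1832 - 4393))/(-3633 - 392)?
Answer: -4249211/2061605 ≈ -2.0611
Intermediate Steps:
W = 7512 (W = -8*(-347 - 592) = -8*(-939) = 7512)
E = 8296 (E = 7512 - 1*(-784) = 7512 + 784 = 8296)
(E + 1/(1832 - 4393))/(-3633 - 392) = (8296 + 1/(1832 - 4393))/(-3633 - 392) = (8296 + 1/(-2561))/(-4025) = (8296 - 1/2561)*(-1/4025) = (21246055/2561)*(-1/4025) = -4249211/2061605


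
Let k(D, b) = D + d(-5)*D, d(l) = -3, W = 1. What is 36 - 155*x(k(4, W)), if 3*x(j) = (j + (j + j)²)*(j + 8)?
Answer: 36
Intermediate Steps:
k(D, b) = -2*D (k(D, b) = D - 3*D = -2*D)
x(j) = (8 + j)*(j + 4*j²)/3 (x(j) = ((j + (j + j)²)*(j + 8))/3 = ((j + (2*j)²)*(8 + j))/3 = ((j + 4*j²)*(8 + j))/3 = ((8 + j)*(j + 4*j²))/3 = (8 + j)*(j + 4*j²)/3)
36 - 155*x(k(4, W)) = 36 - 155*(-2*4)*(8 + 4*(-2*4)² + 33*(-2*4))/3 = 36 - 155*(-8)*(8 + 4*(-8)² + 33*(-8))/3 = 36 - 155*(-8)*(8 + 4*64 - 264)/3 = 36 - 155*(-8)*(8 + 256 - 264)/3 = 36 - 155*(-8)*0/3 = 36 - 155*0 = 36 + 0 = 36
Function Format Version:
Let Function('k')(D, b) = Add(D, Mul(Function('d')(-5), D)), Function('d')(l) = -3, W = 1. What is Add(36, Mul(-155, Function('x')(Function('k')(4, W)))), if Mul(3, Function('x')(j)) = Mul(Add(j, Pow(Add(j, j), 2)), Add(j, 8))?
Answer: 36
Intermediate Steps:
Function('k')(D, b) = Mul(-2, D) (Function('k')(D, b) = Add(D, Mul(-3, D)) = Mul(-2, D))
Function('x')(j) = Mul(Rational(1, 3), Add(8, j), Add(j, Mul(4, Pow(j, 2)))) (Function('x')(j) = Mul(Rational(1, 3), Mul(Add(j, Pow(Add(j, j), 2)), Add(j, 8))) = Mul(Rational(1, 3), Mul(Add(j, Pow(Mul(2, j), 2)), Add(8, j))) = Mul(Rational(1, 3), Mul(Add(j, Mul(4, Pow(j, 2))), Add(8, j))) = Mul(Rational(1, 3), Mul(Add(8, j), Add(j, Mul(4, Pow(j, 2))))) = Mul(Rational(1, 3), Add(8, j), Add(j, Mul(4, Pow(j, 2)))))
Add(36, Mul(-155, Function('x')(Function('k')(4, W)))) = Add(36, Mul(-155, Mul(Rational(1, 3), Mul(-2, 4), Add(8, Mul(4, Pow(Mul(-2, 4), 2)), Mul(33, Mul(-2, 4)))))) = Add(36, Mul(-155, Mul(Rational(1, 3), -8, Add(8, Mul(4, Pow(-8, 2)), Mul(33, -8))))) = Add(36, Mul(-155, Mul(Rational(1, 3), -8, Add(8, Mul(4, 64), -264)))) = Add(36, Mul(-155, Mul(Rational(1, 3), -8, Add(8, 256, -264)))) = Add(36, Mul(-155, Mul(Rational(1, 3), -8, 0))) = Add(36, Mul(-155, 0)) = Add(36, 0) = 36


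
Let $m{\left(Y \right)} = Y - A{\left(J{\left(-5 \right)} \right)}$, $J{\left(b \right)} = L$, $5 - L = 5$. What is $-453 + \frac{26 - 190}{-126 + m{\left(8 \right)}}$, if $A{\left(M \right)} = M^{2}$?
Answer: $- \frac{26645}{59} \approx -451.61$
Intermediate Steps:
$L = 0$ ($L = 5 - 5 = 0$)
$J{\left(b \right)} = 0$
$m{\left(Y \right)} = Y$ ($m{\left(Y \right)} = Y - 0^{2} = Y - 0 = Y + 0 = Y$)
$-453 + \frac{26 - 190}{-126 + m{\left(8 \right)}} = -453 + \frac{26 - 190}{-126 + 8} = -453 - \frac{164}{-118} = -453 - - \frac{82}{59} = -453 + \frac{82}{59} = - \frac{26645}{59}$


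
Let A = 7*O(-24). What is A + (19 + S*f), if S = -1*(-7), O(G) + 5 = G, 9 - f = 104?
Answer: -849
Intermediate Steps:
f = -95 (f = 9 - 1*104 = 9 - 104 = -95)
O(G) = -5 + G
S = 7
A = -203 (A = 7*(-5 - 24) = 7*(-29) = -203)
A + (19 + S*f) = -203 + (19 + 7*(-95)) = -203 + (19 - 665) = -203 - 646 = -849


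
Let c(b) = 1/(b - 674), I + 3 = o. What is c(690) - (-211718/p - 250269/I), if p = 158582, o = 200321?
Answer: 9090217481/3434251792 ≈ 2.6469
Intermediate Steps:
I = 200318 (I = -3 + 200321 = 200318)
c(b) = 1/(-674 + b)
c(690) - (-211718/p - 250269/I) = 1/(-674 + 690) - (-211718/158582 - 250269/200318) = 1/16 - (-211718*1/158582 - 250269*1/200318) = 1/16 - (-105859/79291 - 250269/200318) = 1/16 - 1*(-1109447093/429281474) = 1/16 + 1109447093/429281474 = 9090217481/3434251792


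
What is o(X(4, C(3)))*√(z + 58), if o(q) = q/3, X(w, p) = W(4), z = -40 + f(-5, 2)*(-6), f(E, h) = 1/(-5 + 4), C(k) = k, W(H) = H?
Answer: 8*√6/3 ≈ 6.5320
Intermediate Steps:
f(E, h) = -1 (f(E, h) = 1/(-1) = -1)
z = -34 (z = -40 - 1*(-6) = -40 + 6 = -34)
X(w, p) = 4
o(q) = q/3 (o(q) = q*(⅓) = q/3)
o(X(4, C(3)))*√(z + 58) = ((⅓)*4)*√(-34 + 58) = 4*√24/3 = 4*(2*√6)/3 = 8*√6/3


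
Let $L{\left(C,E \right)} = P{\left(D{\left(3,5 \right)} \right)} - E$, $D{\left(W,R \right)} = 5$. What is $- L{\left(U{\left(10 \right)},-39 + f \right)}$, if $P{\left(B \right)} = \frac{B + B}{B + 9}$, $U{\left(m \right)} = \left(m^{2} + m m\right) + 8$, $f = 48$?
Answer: $\frac{58}{7} \approx 8.2857$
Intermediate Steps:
$U{\left(m \right)} = 8 + 2 m^{2}$ ($U{\left(m \right)} = \left(m^{2} + m^{2}\right) + 8 = 2 m^{2} + 8 = 8 + 2 m^{2}$)
$P{\left(B \right)} = \frac{2 B}{9 + B}$
$L{\left(C,E \right)} = \frac{5}{7} - E$ ($L{\left(C,E \right)} = 2 \cdot 5 \frac{1}{9 + 5} - E = 2 \cdot 5 \cdot \frac{1}{14} - E = \frac{5}{7} - E$)
$- L{\left(U{\left(10 \right)},-39 + f \right)} = - (\frac{5}{7} - \left(-39 + 48\right)) = - (\frac{5}{7} - 9) = \left(-1\right) \left(- \frac{58}{7}\right) = \frac{58}{7}$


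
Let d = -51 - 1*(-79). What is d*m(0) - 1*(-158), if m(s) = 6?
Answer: 326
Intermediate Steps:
d = 28 (d = -51 + 79 = 28)
d*m(0) - 1*(-158) = 28*6 - 1*(-158) = 168 + 158 = 326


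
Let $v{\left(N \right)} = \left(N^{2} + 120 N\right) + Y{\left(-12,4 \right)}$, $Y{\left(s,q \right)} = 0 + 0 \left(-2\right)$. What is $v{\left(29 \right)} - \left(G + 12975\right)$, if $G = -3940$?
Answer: $-4714$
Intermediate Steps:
$Y{\left(s,q \right)} = 0$ ($Y{\left(s,q \right)} = 0 + 0 = 0$)
$v{\left(N \right)} = N^{2} + 120 N$ ($v{\left(N \right)} = \left(N^{2} + 120 N\right) + 0 = N^{2} + 120 N$)
$v{\left(29 \right)} - \left(G + 12975\right) = 29 \left(120 + 29\right) - \left(-3940 + 12975\right) = 29 \cdot 149 - 9035 = 4321 - 9035 = -4714$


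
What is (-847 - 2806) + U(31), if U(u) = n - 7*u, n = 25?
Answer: -3845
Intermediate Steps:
U(u) = 25 - 7*u
(-847 - 2806) + U(31) = (-847 - 2806) + (25 - 7*31) = -3653 + (25 - 217) = -3653 - 192 = -3845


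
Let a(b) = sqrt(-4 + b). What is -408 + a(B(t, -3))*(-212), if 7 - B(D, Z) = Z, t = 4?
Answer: -408 - 212*sqrt(6) ≈ -927.29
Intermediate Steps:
B(D, Z) = 7 - Z
-408 + a(B(t, -3))*(-212) = -408 + sqrt(-4 + (7 - 1*(-3)))*(-212) = -408 + sqrt(-4 + (7 + 3))*(-212) = -408 + sqrt(-4 + 10)*(-212) = -408 + sqrt(6)*(-212) = -408 - 212*sqrt(6)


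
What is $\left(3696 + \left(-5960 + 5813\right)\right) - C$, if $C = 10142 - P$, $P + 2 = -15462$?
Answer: $-22057$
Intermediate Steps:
$P = -15464$ ($P = -2 - 15462 = -15464$)
$C = 25606$ ($C = 10142 - -15464 = 10142 + 15464 = 25606$)
$\left(3696 + \left(-5960 + 5813\right)\right) - C = \left(3696 + \left(-5960 + 5813\right)\right) - 25606 = \left(3696 - 147\right) - 25606 = 3549 - 25606 = -22057$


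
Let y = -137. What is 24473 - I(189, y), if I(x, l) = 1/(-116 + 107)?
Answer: 220258/9 ≈ 24473.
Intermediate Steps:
I(x, l) = -1/9 (I(x, l) = 1/(-9) = -1/9)
24473 - I(189, y) = 24473 - 1*(-1/9) = 24473 + 1/9 = 220258/9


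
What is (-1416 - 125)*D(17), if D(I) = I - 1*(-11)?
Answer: -43148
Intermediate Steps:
D(I) = 11 + I (D(I) = I + 11 = 11 + I)
(-1416 - 125)*D(17) = (-1416 - 125)*(11 + 17) = -1541*28 = -43148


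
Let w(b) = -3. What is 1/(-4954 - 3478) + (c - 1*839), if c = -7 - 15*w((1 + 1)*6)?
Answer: -6754033/8432 ≈ -801.00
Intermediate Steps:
c = 38 (c = -7 - 15*(-3) = -7 + 45 = 38)
1/(-4954 - 3478) + (c - 1*839) = 1/(-4954 - 3478) + (38 - 1*839) = 1/(-8432) + (38 - 839) = -1/8432 - 801 = -6754033/8432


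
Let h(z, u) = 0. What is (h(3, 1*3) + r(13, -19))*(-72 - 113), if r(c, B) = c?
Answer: -2405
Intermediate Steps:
(h(3, 1*3) + r(13, -19))*(-72 - 113) = (0 + 13)*(-72 - 113) = 13*(-185) = -2405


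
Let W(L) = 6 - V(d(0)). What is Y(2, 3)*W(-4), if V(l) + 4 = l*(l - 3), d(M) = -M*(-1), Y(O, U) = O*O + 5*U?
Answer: 190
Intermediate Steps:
Y(O, U) = O² + 5*U
d(M) = M
V(l) = -4 + l*(-3 + l) (V(l) = -4 + l*(l - 3) = -4 + l*(-3 + l))
W(L) = 10 (W(L) = 6 - (-4 + 0² - 3*0) = 6 - (-4 + 0 + 0) = 6 - 1*(-4) = 6 + 4 = 10)
Y(2, 3)*W(-4) = (2² + 5*3)*10 = (4 + 15)*10 = 19*10 = 190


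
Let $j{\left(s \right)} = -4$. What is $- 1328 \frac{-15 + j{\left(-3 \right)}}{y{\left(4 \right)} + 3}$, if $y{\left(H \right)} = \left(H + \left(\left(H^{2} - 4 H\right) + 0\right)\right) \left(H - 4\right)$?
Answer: $\frac{25232}{3} \approx 8410.7$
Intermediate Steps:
$y{\left(H \right)} = \left(-4 + H\right) \left(H^{2} - 3 H\right)$ ($y{\left(H \right)} = \left(H + \left(H^{2} - 4 H\right)\right) \left(H - 4\right) = \left(H^{2} - 3 H\right) \left(-4 + H\right) = \left(-4 + H\right) \left(H^{2} - 3 H\right)$)
$- 1328 \frac{-15 + j{\left(-3 \right)}}{y{\left(4 \right)} + 3} = - 1328 \frac{-15 - 4}{4 \left(12 + 4^{2} - 28\right) + 3} = - 1328 \left(- \frac{19}{4 \left(12 + 16 - 28\right) + 3}\right) = - 1328 \left(- \frac{19}{4 \cdot 0 + 3}\right) = - 1328 \left(- \frac{19}{0 + 3}\right) = - 1328 \left(- \frac{19}{3}\right) = - 1328 \left(\left(-19\right) \frac{1}{3}\right) = \left(-1328\right) \left(- \frac{19}{3}\right) = \frac{25232}{3}$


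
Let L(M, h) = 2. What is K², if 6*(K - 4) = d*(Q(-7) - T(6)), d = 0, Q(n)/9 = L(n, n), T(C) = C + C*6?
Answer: 16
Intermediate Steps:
T(C) = 7*C (T(C) = C + 6*C = 7*C)
Q(n) = 18 (Q(n) = 9*2 = 18)
K = 4 (K = 4 + (0*(18 - 7*6))/6 = 4 + (0*(18 - 1*42))/6 = 4 + (0*(18 - 42))/6 = 4 + (0*(-24))/6 = 4 + (⅙)*0 = 4 + 0 = 4)
K² = 4² = 16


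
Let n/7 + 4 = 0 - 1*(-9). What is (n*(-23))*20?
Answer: -16100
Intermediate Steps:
n = 35 (n = -28 + 7*(0 - 1*(-9)) = -28 + 7*(0 + 9) = -28 + 7*9 = -28 + 63 = 35)
(n*(-23))*20 = (35*(-23))*20 = -805*20 = -16100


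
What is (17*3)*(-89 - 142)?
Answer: -11781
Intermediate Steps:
(17*3)*(-89 - 142) = 51*(-231) = -11781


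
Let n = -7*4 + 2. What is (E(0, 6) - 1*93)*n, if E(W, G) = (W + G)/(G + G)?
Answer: 2405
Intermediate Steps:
E(W, G) = (G + W)/(2*G) (E(W, G) = (G + W)/((2*G)) = (G + W)*(1/(2*G)) = (G + W)/(2*G))
n = -26 (n = -28 + 2 = -26)
(E(0, 6) - 1*93)*n = ((½)*(6 + 0)/6 - 1*93)*(-26) = ((½)*(⅙)*6 - 93)*(-26) = (½ - 93)*(-26) = -185/2*(-26) = 2405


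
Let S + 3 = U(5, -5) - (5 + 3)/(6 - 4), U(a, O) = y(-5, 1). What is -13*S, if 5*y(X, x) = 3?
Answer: 416/5 ≈ 83.200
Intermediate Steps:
y(X, x) = 3/5 (y(X, x) = (1/5)*3 = 3/5)
U(a, O) = 3/5
S = -32/5 (S = -3 + (3/5 - (5 + 3)/(6 - 4)) = -3 + (3/5 - 8/2) = -3 + (3/5 - 1*4) = -3 + (3/5 - 4) = -3 - 17/5 = -32/5 ≈ -6.4000)
-13*S = -13*(-32/5) = 416/5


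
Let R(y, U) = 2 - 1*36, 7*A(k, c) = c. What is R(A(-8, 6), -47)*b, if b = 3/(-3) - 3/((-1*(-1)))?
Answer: 136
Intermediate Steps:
A(k, c) = c/7
b = -4 (b = 3*(-⅓) - 3/1 = -1 - 3*1 = -1 - 3 = -4)
R(y, U) = -34 (R(y, U) = 2 - 36 = -34)
R(A(-8, 6), -47)*b = -34*(-4) = 136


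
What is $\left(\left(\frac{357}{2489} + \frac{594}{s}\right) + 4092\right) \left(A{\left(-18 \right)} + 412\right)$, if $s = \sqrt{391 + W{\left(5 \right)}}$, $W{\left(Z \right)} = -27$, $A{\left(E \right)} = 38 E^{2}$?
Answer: $\frac{129598329780}{2489} + \frac{3779028 \sqrt{91}}{91} \approx 5.2465 \cdot 10^{7}$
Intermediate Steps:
$s = 2 \sqrt{91}$ ($s = \sqrt{391 - 27} = \sqrt{364} = 2 \sqrt{91} \approx 19.079$)
$\left(\left(\frac{357}{2489} + \frac{594}{s}\right) + 4092\right) \left(A{\left(-18 \right)} + 412\right) = \left(\left(\frac{357}{2489} + \frac{594}{2 \sqrt{91}}\right) + 4092\right) \left(38 \left(-18\right)^{2} + 412\right) = \left(\left(357 \cdot \frac{1}{2489} + 594 \frac{\sqrt{91}}{182}\right) + 4092\right) \left(38 \cdot 324 + 412\right) = \left(\left(\frac{357}{2489} + \frac{297 \sqrt{91}}{91}\right) + 4092\right) \left(12312 + 412\right) = \left(\frac{10185345}{2489} + \frac{297 \sqrt{91}}{91}\right) 12724 = \frac{129598329780}{2489} + \frac{3779028 \sqrt{91}}{91}$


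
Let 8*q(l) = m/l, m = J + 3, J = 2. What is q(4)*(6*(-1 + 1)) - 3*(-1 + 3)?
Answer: -6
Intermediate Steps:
m = 5 (m = 2 + 3 = 5)
q(l) = 5/(8*l) (q(l) = (5/l)/8 = 5/(8*l))
q(4)*(6*(-1 + 1)) - 3*(-1 + 3) = ((5/8)/4)*(6*(-1 + 1)) - 3*(-1 + 3) = ((5/8)*(¼))*(6*0) - 3*2 = (5/32)*0 - 6 = 0 - 6 = -6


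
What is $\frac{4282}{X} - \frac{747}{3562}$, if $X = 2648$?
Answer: $\frac{3318607}{2358044} \approx 1.4074$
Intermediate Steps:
$\frac{4282}{X} - \frac{747}{3562} = \frac{4282}{2648} - \frac{747}{3562} = 4282 \cdot \frac{1}{2648} - \frac{747}{3562} = \frac{2141}{1324} - \frac{747}{3562} = \frac{3318607}{2358044}$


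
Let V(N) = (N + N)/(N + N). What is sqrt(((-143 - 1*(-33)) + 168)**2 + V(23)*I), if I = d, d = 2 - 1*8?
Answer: sqrt(3358) ≈ 57.948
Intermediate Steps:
d = -6 (d = 2 - 8 = -6)
I = -6
V(N) = 1 (V(N) = (2*N)/((2*N)) = (2*N)*(1/(2*N)) = 1)
sqrt(((-143 - 1*(-33)) + 168)**2 + V(23)*I) = sqrt(((-143 - 1*(-33)) + 168)**2 + 1*(-6)) = sqrt(((-143 + 33) + 168)**2 - 6) = sqrt((-110 + 168)**2 - 6) = sqrt(58**2 - 6) = sqrt(3364 - 6) = sqrt(3358)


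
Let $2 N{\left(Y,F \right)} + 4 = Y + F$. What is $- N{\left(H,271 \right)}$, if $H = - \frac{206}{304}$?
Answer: $- \frac{40481}{304} \approx -133.16$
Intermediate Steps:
$H = - \frac{103}{152}$ ($H = \left(-206\right) \frac{1}{304} = - \frac{103}{152} \approx -0.67763$)
$N{\left(Y,F \right)} = -2 + \frac{F}{2} + \frac{Y}{2}$ ($N{\left(Y,F \right)} = -2 + \frac{Y + F}{2} = -2 + \frac{F + Y}{2} = -2 + \left(\frac{F}{2} + \frac{Y}{2}\right) = -2 + \frac{F}{2} + \frac{Y}{2}$)
$- N{\left(H,271 \right)} = - (-2 + \frac{1}{2} \cdot 271 + \frac{1}{2} \left(- \frac{103}{152}\right)) = - (-2 + \frac{271}{2} - \frac{103}{304}) = \left(-1\right) \frac{40481}{304} = - \frac{40481}{304}$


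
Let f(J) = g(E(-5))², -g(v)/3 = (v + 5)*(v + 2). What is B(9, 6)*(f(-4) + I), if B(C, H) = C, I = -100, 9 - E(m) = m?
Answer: 7484796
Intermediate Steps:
E(m) = 9 - m
g(v) = -3*(2 + v)*(5 + v) (g(v) = -3*(v + 5)*(v + 2) = -3*(5 + v)*(2 + v) = -3*(2 + v)*(5 + v))
f(J) = 831744 (f(J) = (-30 - 21*(9 - 1*(-5)) - 3*(9 - 1*(-5))²)² = (-30 - 21*(9 + 5) - 3*(9 + 5)²)² = (-30 - 21*14 - 3*14²)² = (-30 - 294 - 3*196)² = (-30 - 294 - 588)² = (-912)² = 831744)
B(9, 6)*(f(-4) + I) = 9*(831744 - 100) = 9*831644 = 7484796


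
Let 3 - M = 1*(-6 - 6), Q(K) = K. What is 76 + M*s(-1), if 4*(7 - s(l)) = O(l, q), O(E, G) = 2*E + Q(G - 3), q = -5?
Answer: 437/2 ≈ 218.50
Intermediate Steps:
M = 15 (M = 3 - (-6 - 6) = 3 - (-12) = 3 - 1*(-12) = 3 + 12 = 15)
O(E, G) = -3 + G + 2*E (O(E, G) = 2*E + (G - 3) = 2*E + (-3 + G) = -3 + G + 2*E)
s(l) = 9 - l/2 (s(l) = 7 - (-3 - 5 + 2*l)/4 = 7 - (-8 + 2*l)/4 = 7 + (2 - l/2) = 9 - l/2)
76 + M*s(-1) = 76 + 15*(9 - ½*(-1)) = 76 + 15*(9 + ½) = 76 + 15*(19/2) = 76 + 285/2 = 437/2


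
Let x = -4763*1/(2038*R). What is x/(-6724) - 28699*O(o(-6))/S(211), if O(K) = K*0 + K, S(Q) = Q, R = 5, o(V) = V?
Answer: 11798313731633/14457205160 ≈ 816.08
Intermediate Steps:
O(K) = K (O(K) = 0 + K = K)
x = -4763/10190 (x = -4763/(2038*5) = -4763/10190 ≈ -0.46742)
x/(-6724) - 28699*O(o(-6))/S(211) = -4763/10190/(-6724) - 28699/(211/(-6)) = -4763/10190*(-1/6724) - 28699/(211*(-1/6)) = 4763/68517560 - 28699/(-211/6) = 4763/68517560 - 28699*(-6/211) = 4763/68517560 + 172194/211 = 11798313731633/14457205160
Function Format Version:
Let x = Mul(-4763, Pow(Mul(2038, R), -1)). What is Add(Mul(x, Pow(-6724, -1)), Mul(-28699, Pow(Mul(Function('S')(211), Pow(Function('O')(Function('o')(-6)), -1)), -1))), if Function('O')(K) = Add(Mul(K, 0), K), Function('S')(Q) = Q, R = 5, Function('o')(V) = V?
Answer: Rational(11798313731633, 14457205160) ≈ 816.08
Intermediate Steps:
Function('O')(K) = K (Function('O')(K) = Add(0, K) = K)
x = Rational(-4763, 10190) (x = Mul(-4763, Pow(Mul(2038, 5), -1)) = Mul(-4763, Pow(10190, -1)) = Mul(-4763, Rational(1, 10190)) = Rational(-4763, 10190) ≈ -0.46742)
Add(Mul(x, Pow(-6724, -1)), Mul(-28699, Pow(Mul(Function('S')(211), Pow(Function('O')(Function('o')(-6)), -1)), -1))) = Add(Mul(Rational(-4763, 10190), Pow(-6724, -1)), Mul(-28699, Pow(Mul(211, Pow(-6, -1)), -1))) = Add(Mul(Rational(-4763, 10190), Rational(-1, 6724)), Mul(-28699, Pow(Mul(211, Rational(-1, 6)), -1))) = Add(Rational(4763, 68517560), Mul(-28699, Pow(Rational(-211, 6), -1))) = Add(Rational(4763, 68517560), Mul(-28699, Rational(-6, 211))) = Add(Rational(4763, 68517560), Rational(172194, 211)) = Rational(11798313731633, 14457205160)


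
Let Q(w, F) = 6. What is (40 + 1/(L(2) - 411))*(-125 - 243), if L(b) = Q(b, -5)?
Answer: -5961232/405 ≈ -14719.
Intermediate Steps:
L(b) = 6
(40 + 1/(L(2) - 411))*(-125 - 243) = (40 + 1/(6 - 411))*(-125 - 243) = (40 + 1/(-405))*(-368) = (40 - 1/405)*(-368) = (16199/405)*(-368) = -5961232/405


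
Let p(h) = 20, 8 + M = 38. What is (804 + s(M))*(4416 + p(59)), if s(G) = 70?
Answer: 3877064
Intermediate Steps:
M = 30 (M = -8 + 38 = 30)
(804 + s(M))*(4416 + p(59)) = (804 + 70)*(4416 + 20) = 874*4436 = 3877064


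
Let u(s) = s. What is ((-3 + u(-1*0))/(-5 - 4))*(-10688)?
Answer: -10688/3 ≈ -3562.7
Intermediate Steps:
((-3 + u(-1*0))/(-5 - 4))*(-10688) = ((-3 - 1*0)/(-5 - 4))*(-10688) = ((-3 + 0)/(-9))*(-10688) = -3*(-⅑)*(-10688) = (⅓)*(-10688) = -10688/3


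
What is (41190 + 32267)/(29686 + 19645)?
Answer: 73457/49331 ≈ 1.4891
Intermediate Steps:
(41190 + 32267)/(29686 + 19645) = 73457/49331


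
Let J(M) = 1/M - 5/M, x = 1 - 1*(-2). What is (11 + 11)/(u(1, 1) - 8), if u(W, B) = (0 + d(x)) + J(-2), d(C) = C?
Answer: -22/3 ≈ -7.3333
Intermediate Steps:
x = 3 (x = 1 + 2 = 3)
J(M) = -4/M (J(M) = 1/M - 5/M = -4/M)
u(W, B) = 5 (u(W, B) = (0 + 3) - 4/(-2) = 3 - 4*(-1/2) = 3 + 2 = 5)
(11 + 11)/(u(1, 1) - 8) = (11 + 11)/(5 - 8) = 22/(-3) = 22*(-1/3) = -22/3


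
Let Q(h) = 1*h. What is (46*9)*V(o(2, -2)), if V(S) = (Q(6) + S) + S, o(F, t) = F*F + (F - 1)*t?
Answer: 4140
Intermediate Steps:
Q(h) = h
o(F, t) = F² + t*(-1 + F) (o(F, t) = F² + (-1 + F)*t = F² + t*(-1 + F))
V(S) = 6 + 2*S (V(S) = (6 + S) + S = 6 + 2*S)
(46*9)*V(o(2, -2)) = (46*9)*(6 + 2*(2² - 1*(-2) + 2*(-2))) = 414*(6 + 2*(4 + 2 - 4)) = 414*(6 + 2*2) = 414*(6 + 4) = 414*10 = 4140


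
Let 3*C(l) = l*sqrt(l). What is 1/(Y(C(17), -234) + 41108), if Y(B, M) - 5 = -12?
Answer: 1/41101 ≈ 2.4330e-5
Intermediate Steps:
C(l) = l**(3/2)/3 (C(l) = (l*sqrt(l))/3 = l**(3/2)/3)
Y(B, M) = -7 (Y(B, M) = 5 - 12 = -7)
1/(Y(C(17), -234) + 41108) = 1/(-7 + 41108) = 1/41101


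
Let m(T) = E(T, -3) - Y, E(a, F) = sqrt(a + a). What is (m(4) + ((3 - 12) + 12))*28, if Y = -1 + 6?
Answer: -56 + 56*sqrt(2) ≈ 23.196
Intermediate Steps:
Y = 5
E(a, F) = sqrt(2)*sqrt(a) (E(a, F) = sqrt(2*a) = sqrt(2)*sqrt(a))
m(T) = -5 + sqrt(2)*sqrt(T) (m(T) = sqrt(2)*sqrt(T) - 1*5 = sqrt(2)*sqrt(T) - 5 = -5 + sqrt(2)*sqrt(T))
(m(4) + ((3 - 12) + 12))*28 = ((-5 + sqrt(2)*sqrt(4)) + ((3 - 12) + 12))*28 = ((-5 + sqrt(2)*2) + (-9 + 12))*28 = ((-5 + 2*sqrt(2)) + 3)*28 = (-2 + 2*sqrt(2))*28 = -56 + 56*sqrt(2)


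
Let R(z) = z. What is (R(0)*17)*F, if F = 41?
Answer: 0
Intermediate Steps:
(R(0)*17)*F = (0*17)*41 = 0*41 = 0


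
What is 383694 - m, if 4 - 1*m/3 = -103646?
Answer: 72744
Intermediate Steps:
m = 310950 (m = 12 - 3*(-103646) = 12 + 310938 = 310950)
383694 - m = 383694 - 1*310950 = 383694 - 310950 = 72744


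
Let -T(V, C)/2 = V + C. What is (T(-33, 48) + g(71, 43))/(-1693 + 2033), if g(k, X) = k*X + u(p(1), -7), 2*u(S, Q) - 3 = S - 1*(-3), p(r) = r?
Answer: 6053/680 ≈ 8.9015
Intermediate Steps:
u(S, Q) = 3 + S/2 (u(S, Q) = 3/2 + (S - 1*(-3))/2 = 3/2 + (S + 3)/2 = 3/2 + (3 + S)/2 = 3/2 + (3/2 + S/2) = 3 + S/2)
T(V, C) = -2*C - 2*V (T(V, C) = -2*(V + C) = -2*(C + V) = -2*C - 2*V)
g(k, X) = 7/2 + X*k (g(k, X) = k*X + (3 + (1/2)*1) = X*k + (3 + 1/2) = X*k + 7/2 = 7/2 + X*k)
(T(-33, 48) + g(71, 43))/(-1693 + 2033) = ((-2*48 - 2*(-33)) + (7/2 + 43*71))/(-1693 + 2033) = ((-96 + 66) + (7/2 + 3053))/340 = (-30 + 6113/2)*(1/340) = (6053/2)*(1/340) = 6053/680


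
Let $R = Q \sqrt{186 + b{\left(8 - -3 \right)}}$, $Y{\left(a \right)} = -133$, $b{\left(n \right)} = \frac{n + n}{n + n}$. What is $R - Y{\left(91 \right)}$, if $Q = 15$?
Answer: $133 + 15 \sqrt{187} \approx 338.12$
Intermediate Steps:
$b{\left(n \right)} = 1$ ($b{\left(n \right)} = \frac{2 n}{2 n} = 2 n \frac{1}{2 n} = 1$)
$R = 15 \sqrt{187}$ ($R = 15 \sqrt{186 + 1} = 15 \sqrt{187} \approx 205.12$)
$R - Y{\left(91 \right)} = 15 \sqrt{187} - -133 = 15 \sqrt{187} + 133 = 133 + 15 \sqrt{187}$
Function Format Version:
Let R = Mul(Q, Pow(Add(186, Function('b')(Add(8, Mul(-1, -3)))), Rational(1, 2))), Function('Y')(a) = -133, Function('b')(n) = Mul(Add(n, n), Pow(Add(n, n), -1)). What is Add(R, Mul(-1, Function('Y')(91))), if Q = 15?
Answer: Add(133, Mul(15, Pow(187, Rational(1, 2)))) ≈ 338.12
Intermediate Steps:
Function('b')(n) = 1 (Function('b')(n) = Mul(Mul(2, n), Pow(Mul(2, n), -1)) = Mul(Mul(2, n), Mul(Rational(1, 2), Pow(n, -1))) = 1)
R = Mul(15, Pow(187, Rational(1, 2))) (R = Mul(15, Pow(Add(186, 1), Rational(1, 2))) = Mul(15, Pow(187, Rational(1, 2))) ≈ 205.12)
Add(R, Mul(-1, Function('Y')(91))) = Add(Mul(15, Pow(187, Rational(1, 2))), Mul(-1, -133)) = Add(Mul(15, Pow(187, Rational(1, 2))), 133) = Add(133, Mul(15, Pow(187, Rational(1, 2))))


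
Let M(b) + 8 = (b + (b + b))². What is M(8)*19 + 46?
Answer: 10838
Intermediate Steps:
M(b) = -8 + 9*b² (M(b) = -8 + (b + (b + b))² = -8 + (b + 2*b)² = -8 + (3*b)² = -8 + 9*b²)
M(8)*19 + 46 = (-8 + 9*8²)*19 + 46 = (-8 + 9*64)*19 + 46 = (-8 + 576)*19 + 46 = 568*19 + 46 = 10792 + 46 = 10838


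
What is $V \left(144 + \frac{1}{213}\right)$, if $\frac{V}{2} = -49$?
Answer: $- \frac{3005954}{213} \approx -14112.0$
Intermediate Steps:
$V = -98$ ($V = 2 \left(-49\right) = -98$)
$V \left(144 + \frac{1}{213}\right) = - 98 \left(144 + \frac{1}{213}\right) = \left(-98\right) \frac{30673}{213} = - \frac{3005954}{213}$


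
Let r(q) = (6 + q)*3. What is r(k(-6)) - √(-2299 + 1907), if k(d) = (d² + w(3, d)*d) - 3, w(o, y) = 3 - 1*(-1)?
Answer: 45 - 14*I*√2 ≈ 45.0 - 19.799*I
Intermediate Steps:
w(o, y) = 4 (w(o, y) = 3 + 1 = 4)
k(d) = -3 + d² + 4*d (k(d) = (d² + 4*d) - 3 = -3 + d² + 4*d)
r(q) = 18 + 3*q
r(k(-6)) - √(-2299 + 1907) = (18 + 3*(-3 + (-6)² + 4*(-6))) - √(-2299 + 1907) = (18 + 3*(-3 + 36 - 24)) - √(-392) = (18 + 3*9) - 14*I*√2 = (18 + 27) - 14*I*√2 = 45 - 14*I*√2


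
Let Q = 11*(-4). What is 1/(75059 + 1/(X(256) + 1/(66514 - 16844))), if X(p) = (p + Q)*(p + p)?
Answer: 5391380481/404671627573049 ≈ 1.3323e-5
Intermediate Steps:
Q = -44
X(p) = 2*p*(-44 + p) (X(p) = (p - 44)*(p + p) = (-44 + p)*(2*p) = 2*p*(-44 + p))
1/(75059 + 1/(X(256) + 1/(66514 - 16844))) = 1/(75059 + 1/(2*256*(-44 + 256) + 1/(66514 - 16844))) = 1/(75059 + 1/(2*256*212 + 1/49670)) = 1/(75059 + 1/(108544 + 1/49670)) = 1/(75059 + 1/(5391380481/49670)) = 1/(75059 + 49670/5391380481) = 1/(404671627573049/5391380481) = 5391380481/404671627573049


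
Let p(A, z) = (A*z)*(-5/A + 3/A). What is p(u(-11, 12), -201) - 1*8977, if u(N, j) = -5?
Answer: -8575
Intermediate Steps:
p(A, z) = -2*z (p(A, z) = (A*z)*(-2/A) = -2*z)
p(u(-11, 12), -201) - 1*8977 = -2*(-201) - 1*8977 = 402 - 8977 = -8575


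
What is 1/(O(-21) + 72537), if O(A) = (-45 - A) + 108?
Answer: 1/72621 ≈ 1.3770e-5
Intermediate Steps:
O(A) = 63 - A
1/(O(-21) + 72537) = 1/((63 - 1*(-21)) + 72537) = 1/((63 + 21) + 72537) = 1/(84 + 72537) = 1/72621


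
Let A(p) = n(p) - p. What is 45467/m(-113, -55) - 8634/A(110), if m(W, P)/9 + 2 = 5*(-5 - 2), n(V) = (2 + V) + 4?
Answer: -524654/333 ≈ -1575.5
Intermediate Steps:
n(V) = 6 + V
A(p) = 6 (A(p) = (6 + p) - p = 6)
m(W, P) = -333 (m(W, P) = -18 + 9*(5*(-5 - 2)) = -18 + 9*(5*(-7)) = -18 + 9*(-35) = -18 - 315 = -333)
45467/m(-113, -55) - 8634/A(110) = 45467/(-333) - 8634/6 = 45467*(-1/333) - 8634*⅙ = -45467/333 - 1439 = -524654/333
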